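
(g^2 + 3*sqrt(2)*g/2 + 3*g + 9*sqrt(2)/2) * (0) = 0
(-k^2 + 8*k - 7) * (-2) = 2*k^2 - 16*k + 14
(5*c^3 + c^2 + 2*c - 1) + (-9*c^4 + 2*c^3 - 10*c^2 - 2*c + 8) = -9*c^4 + 7*c^3 - 9*c^2 + 7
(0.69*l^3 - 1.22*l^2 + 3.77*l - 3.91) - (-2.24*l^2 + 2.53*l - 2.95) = 0.69*l^3 + 1.02*l^2 + 1.24*l - 0.96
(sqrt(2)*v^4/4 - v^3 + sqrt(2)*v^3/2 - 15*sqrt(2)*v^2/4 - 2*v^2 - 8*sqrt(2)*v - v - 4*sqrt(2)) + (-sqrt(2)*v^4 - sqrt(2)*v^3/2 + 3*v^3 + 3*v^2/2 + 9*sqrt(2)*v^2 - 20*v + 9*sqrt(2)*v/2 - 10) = -3*sqrt(2)*v^4/4 + 2*v^3 - v^2/2 + 21*sqrt(2)*v^2/4 - 21*v - 7*sqrt(2)*v/2 - 10 - 4*sqrt(2)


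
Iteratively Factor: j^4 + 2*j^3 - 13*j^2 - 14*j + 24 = (j - 1)*(j^3 + 3*j^2 - 10*j - 24) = (j - 3)*(j - 1)*(j^2 + 6*j + 8) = (j - 3)*(j - 1)*(j + 2)*(j + 4)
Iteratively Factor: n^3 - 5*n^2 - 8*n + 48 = (n + 3)*(n^2 - 8*n + 16) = (n - 4)*(n + 3)*(n - 4)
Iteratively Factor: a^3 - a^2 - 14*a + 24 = (a - 2)*(a^2 + a - 12) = (a - 2)*(a + 4)*(a - 3)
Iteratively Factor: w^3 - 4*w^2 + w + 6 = (w - 2)*(w^2 - 2*w - 3) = (w - 3)*(w - 2)*(w + 1)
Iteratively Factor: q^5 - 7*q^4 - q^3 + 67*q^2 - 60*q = (q)*(q^4 - 7*q^3 - q^2 + 67*q - 60) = q*(q - 5)*(q^3 - 2*q^2 - 11*q + 12) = q*(q - 5)*(q - 4)*(q^2 + 2*q - 3) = q*(q - 5)*(q - 4)*(q + 3)*(q - 1)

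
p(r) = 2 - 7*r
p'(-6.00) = -7.00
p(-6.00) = 44.00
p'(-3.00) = -7.00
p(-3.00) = 23.00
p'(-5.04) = -7.00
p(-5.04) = 37.28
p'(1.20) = -7.00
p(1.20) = -6.40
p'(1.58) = -7.00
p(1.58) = -9.06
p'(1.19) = -7.00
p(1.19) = -6.33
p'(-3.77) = -7.00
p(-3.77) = 28.39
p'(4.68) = -7.00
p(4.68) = -30.76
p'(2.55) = -7.00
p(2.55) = -15.85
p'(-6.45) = -7.00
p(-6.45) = 47.15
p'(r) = -7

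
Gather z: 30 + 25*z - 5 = 25*z + 25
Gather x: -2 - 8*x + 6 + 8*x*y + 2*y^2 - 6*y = x*(8*y - 8) + 2*y^2 - 6*y + 4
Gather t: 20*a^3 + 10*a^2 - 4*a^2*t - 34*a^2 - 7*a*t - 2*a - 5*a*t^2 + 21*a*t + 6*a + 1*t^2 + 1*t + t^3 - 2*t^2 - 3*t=20*a^3 - 24*a^2 + 4*a + t^3 + t^2*(-5*a - 1) + t*(-4*a^2 + 14*a - 2)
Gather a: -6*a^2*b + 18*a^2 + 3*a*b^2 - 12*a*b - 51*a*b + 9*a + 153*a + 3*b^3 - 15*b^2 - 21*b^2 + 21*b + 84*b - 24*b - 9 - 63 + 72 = a^2*(18 - 6*b) + a*(3*b^2 - 63*b + 162) + 3*b^3 - 36*b^2 + 81*b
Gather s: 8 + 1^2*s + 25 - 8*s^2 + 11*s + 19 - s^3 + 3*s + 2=-s^3 - 8*s^2 + 15*s + 54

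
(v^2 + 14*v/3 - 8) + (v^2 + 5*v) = 2*v^2 + 29*v/3 - 8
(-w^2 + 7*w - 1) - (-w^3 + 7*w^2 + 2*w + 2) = w^3 - 8*w^2 + 5*w - 3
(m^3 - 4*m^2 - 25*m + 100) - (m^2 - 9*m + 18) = m^3 - 5*m^2 - 16*m + 82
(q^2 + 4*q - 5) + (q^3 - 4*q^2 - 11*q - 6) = q^3 - 3*q^2 - 7*q - 11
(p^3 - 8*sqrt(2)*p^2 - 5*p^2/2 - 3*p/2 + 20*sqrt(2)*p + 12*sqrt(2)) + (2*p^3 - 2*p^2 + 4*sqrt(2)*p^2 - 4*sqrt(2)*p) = 3*p^3 - 4*sqrt(2)*p^2 - 9*p^2/2 - 3*p/2 + 16*sqrt(2)*p + 12*sqrt(2)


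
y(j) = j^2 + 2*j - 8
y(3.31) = 9.58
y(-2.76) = -5.90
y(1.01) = -4.96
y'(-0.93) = 0.14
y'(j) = 2*j + 2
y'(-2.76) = -3.52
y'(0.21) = 2.42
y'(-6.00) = -10.00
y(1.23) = -4.03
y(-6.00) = 16.00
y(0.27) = -7.39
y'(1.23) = 4.46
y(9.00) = 91.00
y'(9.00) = 20.00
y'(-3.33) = -4.66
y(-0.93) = -9.00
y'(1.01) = 4.02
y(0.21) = -7.54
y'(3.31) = 8.62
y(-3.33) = -3.57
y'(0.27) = 2.54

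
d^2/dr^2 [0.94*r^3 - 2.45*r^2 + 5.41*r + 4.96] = 5.64*r - 4.9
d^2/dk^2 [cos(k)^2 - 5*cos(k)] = 5*cos(k) - 2*cos(2*k)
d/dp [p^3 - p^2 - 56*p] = 3*p^2 - 2*p - 56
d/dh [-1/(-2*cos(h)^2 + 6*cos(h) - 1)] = 2*(2*cos(h) - 3)*sin(h)/(-6*cos(h) + cos(2*h) + 2)^2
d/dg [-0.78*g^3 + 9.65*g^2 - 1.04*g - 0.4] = -2.34*g^2 + 19.3*g - 1.04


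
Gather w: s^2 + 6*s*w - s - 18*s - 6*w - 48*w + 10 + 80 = s^2 - 19*s + w*(6*s - 54) + 90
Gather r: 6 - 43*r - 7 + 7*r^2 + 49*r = 7*r^2 + 6*r - 1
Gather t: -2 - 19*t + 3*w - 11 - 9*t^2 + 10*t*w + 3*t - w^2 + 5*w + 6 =-9*t^2 + t*(10*w - 16) - w^2 + 8*w - 7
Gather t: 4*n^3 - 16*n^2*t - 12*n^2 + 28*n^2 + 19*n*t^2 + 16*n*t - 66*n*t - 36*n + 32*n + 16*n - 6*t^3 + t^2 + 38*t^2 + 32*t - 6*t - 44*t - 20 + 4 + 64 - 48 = 4*n^3 + 16*n^2 + 12*n - 6*t^3 + t^2*(19*n + 39) + t*(-16*n^2 - 50*n - 18)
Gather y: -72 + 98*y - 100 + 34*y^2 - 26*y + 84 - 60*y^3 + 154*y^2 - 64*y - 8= -60*y^3 + 188*y^2 + 8*y - 96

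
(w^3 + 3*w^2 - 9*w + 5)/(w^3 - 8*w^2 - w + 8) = (w^2 + 4*w - 5)/(w^2 - 7*w - 8)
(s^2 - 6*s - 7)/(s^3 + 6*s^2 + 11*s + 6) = (s - 7)/(s^2 + 5*s + 6)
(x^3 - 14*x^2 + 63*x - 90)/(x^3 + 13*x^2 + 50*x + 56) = (x^3 - 14*x^2 + 63*x - 90)/(x^3 + 13*x^2 + 50*x + 56)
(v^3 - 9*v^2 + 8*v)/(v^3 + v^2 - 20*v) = (v^2 - 9*v + 8)/(v^2 + v - 20)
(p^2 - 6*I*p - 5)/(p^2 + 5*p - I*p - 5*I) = (p - 5*I)/(p + 5)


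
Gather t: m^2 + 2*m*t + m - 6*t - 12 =m^2 + m + t*(2*m - 6) - 12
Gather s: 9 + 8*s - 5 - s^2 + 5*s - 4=-s^2 + 13*s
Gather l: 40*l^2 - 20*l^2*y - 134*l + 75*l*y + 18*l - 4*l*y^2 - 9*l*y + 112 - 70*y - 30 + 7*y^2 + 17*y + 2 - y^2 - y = l^2*(40 - 20*y) + l*(-4*y^2 + 66*y - 116) + 6*y^2 - 54*y + 84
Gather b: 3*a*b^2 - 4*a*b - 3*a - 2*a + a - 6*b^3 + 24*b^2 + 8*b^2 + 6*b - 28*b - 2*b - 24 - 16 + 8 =-4*a - 6*b^3 + b^2*(3*a + 32) + b*(-4*a - 24) - 32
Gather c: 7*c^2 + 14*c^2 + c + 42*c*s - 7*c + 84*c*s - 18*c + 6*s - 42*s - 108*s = 21*c^2 + c*(126*s - 24) - 144*s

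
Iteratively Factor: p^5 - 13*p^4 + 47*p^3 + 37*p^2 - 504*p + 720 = (p - 5)*(p^4 - 8*p^3 + 7*p^2 + 72*p - 144) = (p - 5)*(p - 4)*(p^3 - 4*p^2 - 9*p + 36) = (p - 5)*(p - 4)*(p - 3)*(p^2 - p - 12) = (p - 5)*(p - 4)*(p - 3)*(p + 3)*(p - 4)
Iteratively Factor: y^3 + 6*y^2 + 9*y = (y)*(y^2 + 6*y + 9) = y*(y + 3)*(y + 3)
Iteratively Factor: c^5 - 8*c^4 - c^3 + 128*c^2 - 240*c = (c - 4)*(c^4 - 4*c^3 - 17*c^2 + 60*c) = (c - 4)*(c + 4)*(c^3 - 8*c^2 + 15*c) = (c - 5)*(c - 4)*(c + 4)*(c^2 - 3*c) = c*(c - 5)*(c - 4)*(c + 4)*(c - 3)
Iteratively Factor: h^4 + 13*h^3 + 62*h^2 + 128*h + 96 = (h + 3)*(h^3 + 10*h^2 + 32*h + 32) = (h + 3)*(h + 4)*(h^2 + 6*h + 8) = (h + 3)*(h + 4)^2*(h + 2)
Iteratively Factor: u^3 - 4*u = (u)*(u^2 - 4) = u*(u + 2)*(u - 2)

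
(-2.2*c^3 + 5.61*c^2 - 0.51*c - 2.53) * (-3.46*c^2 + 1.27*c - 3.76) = 7.612*c^5 - 22.2046*c^4 + 17.1613*c^3 - 12.9875*c^2 - 1.2955*c + 9.5128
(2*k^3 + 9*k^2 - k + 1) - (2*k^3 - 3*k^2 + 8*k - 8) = 12*k^2 - 9*k + 9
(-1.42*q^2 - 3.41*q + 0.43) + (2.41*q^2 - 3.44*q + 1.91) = 0.99*q^2 - 6.85*q + 2.34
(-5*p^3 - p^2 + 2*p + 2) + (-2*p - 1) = -5*p^3 - p^2 + 1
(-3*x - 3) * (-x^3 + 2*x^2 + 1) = 3*x^4 - 3*x^3 - 6*x^2 - 3*x - 3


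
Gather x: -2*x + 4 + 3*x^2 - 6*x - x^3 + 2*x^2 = -x^3 + 5*x^2 - 8*x + 4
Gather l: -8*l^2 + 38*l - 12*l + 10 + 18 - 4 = -8*l^2 + 26*l + 24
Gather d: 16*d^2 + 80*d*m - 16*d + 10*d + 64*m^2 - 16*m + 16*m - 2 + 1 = 16*d^2 + d*(80*m - 6) + 64*m^2 - 1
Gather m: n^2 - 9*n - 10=n^2 - 9*n - 10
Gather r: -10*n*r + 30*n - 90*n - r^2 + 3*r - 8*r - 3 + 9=-60*n - r^2 + r*(-10*n - 5) + 6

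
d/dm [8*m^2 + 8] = 16*m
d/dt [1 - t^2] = -2*t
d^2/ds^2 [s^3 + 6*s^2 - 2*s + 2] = 6*s + 12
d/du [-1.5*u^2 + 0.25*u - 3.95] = 0.25 - 3.0*u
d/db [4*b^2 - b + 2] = 8*b - 1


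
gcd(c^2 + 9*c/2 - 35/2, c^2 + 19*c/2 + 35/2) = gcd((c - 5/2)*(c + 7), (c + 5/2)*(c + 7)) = c + 7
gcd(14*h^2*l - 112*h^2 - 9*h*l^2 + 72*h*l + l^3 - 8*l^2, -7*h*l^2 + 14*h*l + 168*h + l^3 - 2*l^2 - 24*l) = 7*h - l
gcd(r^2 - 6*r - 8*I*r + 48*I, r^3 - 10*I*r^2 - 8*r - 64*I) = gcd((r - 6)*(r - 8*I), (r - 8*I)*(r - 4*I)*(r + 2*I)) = r - 8*I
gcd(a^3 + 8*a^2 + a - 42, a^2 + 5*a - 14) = a^2 + 5*a - 14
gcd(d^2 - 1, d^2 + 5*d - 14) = 1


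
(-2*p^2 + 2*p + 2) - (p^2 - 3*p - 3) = -3*p^2 + 5*p + 5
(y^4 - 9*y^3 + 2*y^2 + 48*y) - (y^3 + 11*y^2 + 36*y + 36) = y^4 - 10*y^3 - 9*y^2 + 12*y - 36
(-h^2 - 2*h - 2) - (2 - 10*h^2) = 9*h^2 - 2*h - 4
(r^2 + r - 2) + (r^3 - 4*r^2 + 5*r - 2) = r^3 - 3*r^2 + 6*r - 4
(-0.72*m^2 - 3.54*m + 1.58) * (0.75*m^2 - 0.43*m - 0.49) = -0.54*m^4 - 2.3454*m^3 + 3.06*m^2 + 1.0552*m - 0.7742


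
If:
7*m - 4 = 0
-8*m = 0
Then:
No Solution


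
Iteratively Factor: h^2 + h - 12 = (h - 3)*(h + 4)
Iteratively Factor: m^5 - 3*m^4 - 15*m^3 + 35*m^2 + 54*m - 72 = (m - 1)*(m^4 - 2*m^3 - 17*m^2 + 18*m + 72) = (m - 1)*(m + 2)*(m^3 - 4*m^2 - 9*m + 36) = (m - 4)*(m - 1)*(m + 2)*(m^2 - 9) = (m - 4)*(m - 3)*(m - 1)*(m + 2)*(m + 3)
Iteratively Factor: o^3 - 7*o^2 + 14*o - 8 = (o - 2)*(o^2 - 5*o + 4) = (o - 2)*(o - 1)*(o - 4)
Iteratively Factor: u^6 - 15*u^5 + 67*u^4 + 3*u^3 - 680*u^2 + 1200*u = (u - 4)*(u^5 - 11*u^4 + 23*u^3 + 95*u^2 - 300*u) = (u - 4)^2*(u^4 - 7*u^3 - 5*u^2 + 75*u) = (u - 5)*(u - 4)^2*(u^3 - 2*u^2 - 15*u) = u*(u - 5)*(u - 4)^2*(u^2 - 2*u - 15) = u*(u - 5)*(u - 4)^2*(u + 3)*(u - 5)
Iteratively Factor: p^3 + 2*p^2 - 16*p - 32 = (p + 2)*(p^2 - 16) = (p + 2)*(p + 4)*(p - 4)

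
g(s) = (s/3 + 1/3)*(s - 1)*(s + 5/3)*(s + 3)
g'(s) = (s/3 + 1/3)*(s - 1)*(s + 5/3) + (s/3 + 1/3)*(s - 1)*(s + 3) + (s/3 + 1/3)*(s + 5/3)*(s + 3) + (s - 1)*(s + 5/3)*(s + 3)/3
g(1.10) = 0.79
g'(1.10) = 8.80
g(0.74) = -1.36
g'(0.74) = 3.51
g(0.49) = -1.91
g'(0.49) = 1.03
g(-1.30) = 0.14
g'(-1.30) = -0.06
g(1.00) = 0.00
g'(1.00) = 7.11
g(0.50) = -1.90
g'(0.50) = 1.11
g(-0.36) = -1.00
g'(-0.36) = -1.97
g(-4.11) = 14.37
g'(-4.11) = -26.25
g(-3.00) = 0.00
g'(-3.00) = -3.56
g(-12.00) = 4433.00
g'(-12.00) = -1665.56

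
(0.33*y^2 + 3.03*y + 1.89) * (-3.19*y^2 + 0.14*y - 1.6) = -1.0527*y^4 - 9.6195*y^3 - 6.1329*y^2 - 4.5834*y - 3.024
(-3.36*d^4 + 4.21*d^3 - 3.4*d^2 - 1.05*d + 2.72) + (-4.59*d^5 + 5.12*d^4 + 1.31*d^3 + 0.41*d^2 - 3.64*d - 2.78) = -4.59*d^5 + 1.76*d^4 + 5.52*d^3 - 2.99*d^2 - 4.69*d - 0.0599999999999996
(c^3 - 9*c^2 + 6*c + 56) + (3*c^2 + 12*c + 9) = c^3 - 6*c^2 + 18*c + 65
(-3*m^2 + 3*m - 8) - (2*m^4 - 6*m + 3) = -2*m^4 - 3*m^2 + 9*m - 11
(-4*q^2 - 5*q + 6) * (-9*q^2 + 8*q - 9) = 36*q^4 + 13*q^3 - 58*q^2 + 93*q - 54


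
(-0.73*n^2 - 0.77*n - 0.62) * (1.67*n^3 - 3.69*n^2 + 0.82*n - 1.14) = -1.2191*n^5 + 1.4078*n^4 + 1.2073*n^3 + 2.4886*n^2 + 0.3694*n + 0.7068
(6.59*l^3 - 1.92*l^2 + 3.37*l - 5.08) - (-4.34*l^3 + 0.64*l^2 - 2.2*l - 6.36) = 10.93*l^3 - 2.56*l^2 + 5.57*l + 1.28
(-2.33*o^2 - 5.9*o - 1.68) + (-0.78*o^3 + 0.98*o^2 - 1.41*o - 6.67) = -0.78*o^3 - 1.35*o^2 - 7.31*o - 8.35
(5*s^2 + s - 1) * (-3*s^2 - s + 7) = -15*s^4 - 8*s^3 + 37*s^2 + 8*s - 7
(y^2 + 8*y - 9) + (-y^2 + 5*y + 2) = 13*y - 7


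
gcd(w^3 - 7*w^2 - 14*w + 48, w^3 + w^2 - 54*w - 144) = w^2 - 5*w - 24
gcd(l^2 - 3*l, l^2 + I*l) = l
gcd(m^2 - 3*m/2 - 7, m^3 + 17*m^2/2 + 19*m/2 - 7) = m + 2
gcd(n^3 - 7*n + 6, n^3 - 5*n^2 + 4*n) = n - 1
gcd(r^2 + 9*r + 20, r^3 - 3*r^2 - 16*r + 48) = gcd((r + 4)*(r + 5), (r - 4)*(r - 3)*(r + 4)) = r + 4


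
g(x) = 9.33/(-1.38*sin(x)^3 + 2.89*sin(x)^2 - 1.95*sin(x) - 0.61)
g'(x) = 9.33*(4.14*sin(x)^2*cos(x) - 5.78*sin(x)*cos(x) + 1.95*cos(x))/(-1.38*sin(x)^3 + 2.89*sin(x)^2 - 1.95*sin(x) - 0.61)^2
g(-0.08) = -21.45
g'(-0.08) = 119.84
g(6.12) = -44.22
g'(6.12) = 619.97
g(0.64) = -8.99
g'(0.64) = -0.18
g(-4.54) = -8.92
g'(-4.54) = -0.40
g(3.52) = 16.24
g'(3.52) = -122.18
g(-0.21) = -142.63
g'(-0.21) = 7111.17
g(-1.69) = 1.69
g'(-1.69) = -0.43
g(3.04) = -11.97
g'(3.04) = -21.48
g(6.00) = 48.95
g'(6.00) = 958.86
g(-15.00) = 4.13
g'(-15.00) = -10.35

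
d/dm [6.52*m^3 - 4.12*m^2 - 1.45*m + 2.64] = 19.56*m^2 - 8.24*m - 1.45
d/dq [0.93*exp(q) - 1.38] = 0.93*exp(q)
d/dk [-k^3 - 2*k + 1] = -3*k^2 - 2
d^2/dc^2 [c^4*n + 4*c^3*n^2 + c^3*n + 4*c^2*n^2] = 2*n*(6*c^2 + 12*c*n + 3*c + 4*n)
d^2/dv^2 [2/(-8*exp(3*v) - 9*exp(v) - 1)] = 18*((8*exp(2*v) + 1)*(8*exp(3*v) + 9*exp(v) + 1) - 2*(8*exp(2*v) + 3)^2*exp(v))*exp(v)/(8*exp(3*v) + 9*exp(v) + 1)^3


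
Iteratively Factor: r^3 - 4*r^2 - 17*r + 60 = (r - 5)*(r^2 + r - 12) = (r - 5)*(r - 3)*(r + 4)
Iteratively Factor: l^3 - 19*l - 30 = (l + 3)*(l^2 - 3*l - 10) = (l - 5)*(l + 3)*(l + 2)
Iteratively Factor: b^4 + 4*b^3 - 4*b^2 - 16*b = (b - 2)*(b^3 + 6*b^2 + 8*b) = (b - 2)*(b + 2)*(b^2 + 4*b) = b*(b - 2)*(b + 2)*(b + 4)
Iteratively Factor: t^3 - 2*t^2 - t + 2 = (t - 1)*(t^2 - t - 2) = (t - 2)*(t - 1)*(t + 1)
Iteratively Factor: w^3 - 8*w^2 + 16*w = (w - 4)*(w^2 - 4*w) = w*(w - 4)*(w - 4)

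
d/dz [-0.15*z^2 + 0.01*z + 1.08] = 0.01 - 0.3*z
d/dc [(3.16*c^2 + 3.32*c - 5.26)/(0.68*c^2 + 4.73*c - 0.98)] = (12.6892*c^2 + 0.959999999999999*c + 21.6262)/(0.4624*c^4 + 6.4328*c^3 + 21.0401*c^2 - 9.2708*c + 0.9604)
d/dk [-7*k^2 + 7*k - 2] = 7 - 14*k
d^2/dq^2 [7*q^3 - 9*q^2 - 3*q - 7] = 42*q - 18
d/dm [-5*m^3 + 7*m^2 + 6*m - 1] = -15*m^2 + 14*m + 6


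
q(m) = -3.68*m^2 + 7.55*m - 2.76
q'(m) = 7.55 - 7.36*m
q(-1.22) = -17.45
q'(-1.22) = 16.53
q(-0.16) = -4.06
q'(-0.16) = 8.73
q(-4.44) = -108.83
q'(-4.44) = 40.23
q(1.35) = 0.73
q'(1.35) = -2.39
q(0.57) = 0.35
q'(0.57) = 3.35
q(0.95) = 1.09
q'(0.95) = 0.56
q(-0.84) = -11.70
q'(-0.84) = 13.73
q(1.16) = 1.05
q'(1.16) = -0.99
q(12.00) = -442.08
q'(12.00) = -80.77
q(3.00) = -13.23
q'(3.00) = -14.53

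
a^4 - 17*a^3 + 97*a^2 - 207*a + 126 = (a - 7)*(a - 6)*(a - 3)*(a - 1)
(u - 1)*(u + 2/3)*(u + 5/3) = u^3 + 4*u^2/3 - 11*u/9 - 10/9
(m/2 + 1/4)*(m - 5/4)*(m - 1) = m^3/2 - 7*m^2/8 + m/16 + 5/16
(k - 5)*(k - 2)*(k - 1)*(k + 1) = k^4 - 7*k^3 + 9*k^2 + 7*k - 10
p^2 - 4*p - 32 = (p - 8)*(p + 4)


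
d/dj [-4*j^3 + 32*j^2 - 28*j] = -12*j^2 + 64*j - 28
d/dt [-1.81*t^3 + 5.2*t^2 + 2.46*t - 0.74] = -5.43*t^2 + 10.4*t + 2.46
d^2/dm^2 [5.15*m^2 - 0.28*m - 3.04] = 10.3000000000000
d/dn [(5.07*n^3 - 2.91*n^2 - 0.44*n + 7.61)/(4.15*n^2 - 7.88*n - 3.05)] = (21.0405*n^4 - 79.9032*n^3 - 21.6337*n^2 - 45.412*n + 61.3088)/(17.2225*n^4 - 65.404*n^3 + 36.7794*n^2 + 48.068*n + 9.3025)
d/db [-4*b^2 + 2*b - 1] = 2 - 8*b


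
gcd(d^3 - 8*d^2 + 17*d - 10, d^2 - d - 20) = d - 5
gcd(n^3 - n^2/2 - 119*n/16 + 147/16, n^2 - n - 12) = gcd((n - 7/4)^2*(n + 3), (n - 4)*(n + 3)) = n + 3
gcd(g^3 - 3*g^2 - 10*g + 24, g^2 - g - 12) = g^2 - g - 12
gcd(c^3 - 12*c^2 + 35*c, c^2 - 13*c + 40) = c - 5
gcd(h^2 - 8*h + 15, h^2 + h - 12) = h - 3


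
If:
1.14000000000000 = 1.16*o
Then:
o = 0.98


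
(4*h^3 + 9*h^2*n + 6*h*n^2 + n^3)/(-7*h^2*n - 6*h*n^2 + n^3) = (-4*h^2 - 5*h*n - n^2)/(n*(7*h - n))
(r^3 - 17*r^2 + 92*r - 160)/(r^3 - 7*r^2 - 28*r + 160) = (r - 5)/(r + 5)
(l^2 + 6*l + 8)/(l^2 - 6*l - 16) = (l + 4)/(l - 8)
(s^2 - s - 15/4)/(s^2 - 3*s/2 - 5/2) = (s + 3/2)/(s + 1)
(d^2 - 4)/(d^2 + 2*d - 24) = (d^2 - 4)/(d^2 + 2*d - 24)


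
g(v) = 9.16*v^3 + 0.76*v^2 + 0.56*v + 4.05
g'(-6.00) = 980.72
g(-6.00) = -1950.51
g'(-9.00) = 2212.76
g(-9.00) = -6617.07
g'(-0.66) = 11.53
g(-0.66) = 1.38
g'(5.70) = 902.05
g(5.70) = 1728.30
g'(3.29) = 303.01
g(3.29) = 340.32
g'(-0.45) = 5.44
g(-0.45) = 3.12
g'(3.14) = 276.27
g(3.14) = 296.89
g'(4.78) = 635.70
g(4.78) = 1024.50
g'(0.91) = 24.70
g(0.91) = 12.09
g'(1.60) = 73.34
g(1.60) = 44.41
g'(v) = 27.48*v^2 + 1.52*v + 0.56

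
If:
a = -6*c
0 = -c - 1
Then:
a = 6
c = -1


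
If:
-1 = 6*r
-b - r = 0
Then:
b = 1/6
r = -1/6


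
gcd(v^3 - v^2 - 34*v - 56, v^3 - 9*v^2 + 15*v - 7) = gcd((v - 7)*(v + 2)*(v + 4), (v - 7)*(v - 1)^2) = v - 7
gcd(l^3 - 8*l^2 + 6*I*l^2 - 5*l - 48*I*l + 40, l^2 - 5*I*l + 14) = 1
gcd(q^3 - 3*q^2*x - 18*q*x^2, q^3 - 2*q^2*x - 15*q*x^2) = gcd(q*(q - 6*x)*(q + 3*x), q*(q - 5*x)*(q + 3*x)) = q^2 + 3*q*x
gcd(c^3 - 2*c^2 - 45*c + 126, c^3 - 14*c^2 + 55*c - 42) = c - 6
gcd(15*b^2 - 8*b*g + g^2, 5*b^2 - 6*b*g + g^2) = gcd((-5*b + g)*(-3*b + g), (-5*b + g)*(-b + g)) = 5*b - g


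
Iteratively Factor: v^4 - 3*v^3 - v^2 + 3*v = (v)*(v^3 - 3*v^2 - v + 3) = v*(v - 1)*(v^2 - 2*v - 3) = v*(v - 3)*(v - 1)*(v + 1)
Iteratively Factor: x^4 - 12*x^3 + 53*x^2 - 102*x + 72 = (x - 3)*(x^3 - 9*x^2 + 26*x - 24) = (x - 4)*(x - 3)*(x^2 - 5*x + 6) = (x - 4)*(x - 3)*(x - 2)*(x - 3)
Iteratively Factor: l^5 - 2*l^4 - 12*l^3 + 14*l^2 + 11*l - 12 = (l - 1)*(l^4 - l^3 - 13*l^2 + l + 12) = (l - 1)*(l + 1)*(l^3 - 2*l^2 - 11*l + 12) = (l - 1)*(l + 1)*(l + 3)*(l^2 - 5*l + 4) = (l - 4)*(l - 1)*(l + 1)*(l + 3)*(l - 1)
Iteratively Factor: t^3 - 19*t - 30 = (t + 2)*(t^2 - 2*t - 15) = (t + 2)*(t + 3)*(t - 5)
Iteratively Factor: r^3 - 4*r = (r - 2)*(r^2 + 2*r) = (r - 2)*(r + 2)*(r)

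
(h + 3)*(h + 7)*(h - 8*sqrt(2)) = h^3 - 8*sqrt(2)*h^2 + 10*h^2 - 80*sqrt(2)*h + 21*h - 168*sqrt(2)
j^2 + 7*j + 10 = (j + 2)*(j + 5)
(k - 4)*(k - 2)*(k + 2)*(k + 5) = k^4 + k^3 - 24*k^2 - 4*k + 80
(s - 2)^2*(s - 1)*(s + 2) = s^4 - 3*s^3 - 2*s^2 + 12*s - 8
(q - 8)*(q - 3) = q^2 - 11*q + 24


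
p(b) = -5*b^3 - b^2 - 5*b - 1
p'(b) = -15*b^2 - 2*b - 5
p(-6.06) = 1105.30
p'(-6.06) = -543.73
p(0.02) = -1.10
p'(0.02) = -5.05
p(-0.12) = -0.41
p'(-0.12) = -4.98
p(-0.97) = 7.47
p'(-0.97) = -17.17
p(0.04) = -1.20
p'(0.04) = -5.10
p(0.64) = -5.92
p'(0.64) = -12.42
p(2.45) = -92.78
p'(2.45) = -99.94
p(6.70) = -1583.20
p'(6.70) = -691.75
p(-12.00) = 8555.00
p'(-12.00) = -2141.00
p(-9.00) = 3608.00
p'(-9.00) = -1202.00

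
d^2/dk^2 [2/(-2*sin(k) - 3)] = 4*(2*sin(k)^2 - 3*sin(k) - 4)/(2*sin(k) + 3)^3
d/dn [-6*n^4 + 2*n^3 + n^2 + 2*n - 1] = -24*n^3 + 6*n^2 + 2*n + 2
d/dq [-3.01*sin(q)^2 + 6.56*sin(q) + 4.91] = (6.56 - 6.02*sin(q))*cos(q)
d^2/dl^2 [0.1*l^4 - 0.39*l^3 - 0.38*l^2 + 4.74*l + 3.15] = 1.2*l^2 - 2.34*l - 0.76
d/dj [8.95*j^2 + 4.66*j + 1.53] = 17.9*j + 4.66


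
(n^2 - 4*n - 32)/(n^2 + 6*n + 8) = (n - 8)/(n + 2)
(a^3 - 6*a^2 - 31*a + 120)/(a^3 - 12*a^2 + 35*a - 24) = (a + 5)/(a - 1)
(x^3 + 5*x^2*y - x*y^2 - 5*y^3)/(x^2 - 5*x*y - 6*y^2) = (x^2 + 4*x*y - 5*y^2)/(x - 6*y)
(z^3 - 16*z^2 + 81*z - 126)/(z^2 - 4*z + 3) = (z^2 - 13*z + 42)/(z - 1)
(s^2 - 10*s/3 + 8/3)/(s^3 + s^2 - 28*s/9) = 3*(s - 2)/(s*(3*s + 7))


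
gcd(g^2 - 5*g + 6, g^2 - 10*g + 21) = g - 3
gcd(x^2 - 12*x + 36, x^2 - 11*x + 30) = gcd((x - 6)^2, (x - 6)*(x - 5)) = x - 6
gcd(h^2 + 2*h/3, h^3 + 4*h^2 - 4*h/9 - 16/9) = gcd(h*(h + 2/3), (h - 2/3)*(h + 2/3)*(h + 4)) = h + 2/3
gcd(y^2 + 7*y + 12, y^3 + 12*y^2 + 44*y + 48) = y + 4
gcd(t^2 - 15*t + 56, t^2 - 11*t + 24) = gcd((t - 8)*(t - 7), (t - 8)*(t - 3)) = t - 8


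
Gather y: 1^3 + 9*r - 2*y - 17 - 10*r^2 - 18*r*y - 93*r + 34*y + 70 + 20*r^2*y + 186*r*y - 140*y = -10*r^2 - 84*r + y*(20*r^2 + 168*r - 108) + 54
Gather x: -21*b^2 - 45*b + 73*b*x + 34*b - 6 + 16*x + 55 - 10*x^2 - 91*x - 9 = -21*b^2 - 11*b - 10*x^2 + x*(73*b - 75) + 40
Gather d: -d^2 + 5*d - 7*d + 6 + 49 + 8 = -d^2 - 2*d + 63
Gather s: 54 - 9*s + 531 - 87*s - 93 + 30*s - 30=462 - 66*s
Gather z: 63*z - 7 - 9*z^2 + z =-9*z^2 + 64*z - 7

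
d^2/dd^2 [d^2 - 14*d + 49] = 2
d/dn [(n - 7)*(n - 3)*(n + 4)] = 3*n^2 - 12*n - 19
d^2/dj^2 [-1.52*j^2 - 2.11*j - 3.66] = -3.04000000000000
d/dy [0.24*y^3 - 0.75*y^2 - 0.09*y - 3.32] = 0.72*y^2 - 1.5*y - 0.09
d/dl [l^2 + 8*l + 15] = 2*l + 8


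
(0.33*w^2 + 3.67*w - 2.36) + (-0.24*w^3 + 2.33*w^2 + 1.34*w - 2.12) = -0.24*w^3 + 2.66*w^2 + 5.01*w - 4.48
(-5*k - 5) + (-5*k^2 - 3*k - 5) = -5*k^2 - 8*k - 10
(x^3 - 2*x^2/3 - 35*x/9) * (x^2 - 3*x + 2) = x^5 - 11*x^4/3 + x^3/9 + 31*x^2/3 - 70*x/9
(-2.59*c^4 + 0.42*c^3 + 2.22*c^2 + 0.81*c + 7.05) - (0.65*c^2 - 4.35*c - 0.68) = -2.59*c^4 + 0.42*c^3 + 1.57*c^2 + 5.16*c + 7.73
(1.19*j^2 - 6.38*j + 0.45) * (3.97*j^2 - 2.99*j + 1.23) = 4.7243*j^4 - 28.8867*j^3 + 22.3264*j^2 - 9.1929*j + 0.5535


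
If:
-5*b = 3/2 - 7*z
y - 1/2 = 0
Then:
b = 7*z/5 - 3/10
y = 1/2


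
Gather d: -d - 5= -d - 5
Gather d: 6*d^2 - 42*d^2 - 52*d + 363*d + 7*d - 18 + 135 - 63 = -36*d^2 + 318*d + 54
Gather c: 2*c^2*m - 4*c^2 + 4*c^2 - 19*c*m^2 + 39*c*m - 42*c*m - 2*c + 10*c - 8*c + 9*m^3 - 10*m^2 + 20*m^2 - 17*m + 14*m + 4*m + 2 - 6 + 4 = 2*c^2*m + c*(-19*m^2 - 3*m) + 9*m^3 + 10*m^2 + m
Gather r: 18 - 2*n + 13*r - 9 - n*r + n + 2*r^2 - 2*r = -n + 2*r^2 + r*(11 - n) + 9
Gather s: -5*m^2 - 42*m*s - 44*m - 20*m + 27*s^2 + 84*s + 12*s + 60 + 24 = -5*m^2 - 64*m + 27*s^2 + s*(96 - 42*m) + 84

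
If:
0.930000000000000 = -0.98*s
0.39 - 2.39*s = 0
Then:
No Solution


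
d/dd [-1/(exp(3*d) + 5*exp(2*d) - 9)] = (3*exp(d) + 10)*exp(2*d)/(exp(3*d) + 5*exp(2*d) - 9)^2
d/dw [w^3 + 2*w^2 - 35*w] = 3*w^2 + 4*w - 35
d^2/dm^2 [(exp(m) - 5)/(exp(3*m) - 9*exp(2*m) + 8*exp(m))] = 4*(exp(5*m) - 18*exp(4*m) + 136*exp(3*m) - 407*exp(2*m) + 270*exp(m) - 80)*exp(-m)/(exp(6*m) - 27*exp(5*m) + 267*exp(4*m) - 1161*exp(3*m) + 2136*exp(2*m) - 1728*exp(m) + 512)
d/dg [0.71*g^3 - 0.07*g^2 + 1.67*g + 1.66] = 2.13*g^2 - 0.14*g + 1.67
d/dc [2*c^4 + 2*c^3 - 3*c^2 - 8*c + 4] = 8*c^3 + 6*c^2 - 6*c - 8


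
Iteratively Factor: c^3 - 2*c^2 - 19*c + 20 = (c - 1)*(c^2 - c - 20) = (c - 5)*(c - 1)*(c + 4)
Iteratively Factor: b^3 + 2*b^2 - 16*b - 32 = (b - 4)*(b^2 + 6*b + 8) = (b - 4)*(b + 4)*(b + 2)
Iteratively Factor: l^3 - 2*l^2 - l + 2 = (l - 1)*(l^2 - l - 2) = (l - 2)*(l - 1)*(l + 1)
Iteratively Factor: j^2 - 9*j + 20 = (j - 4)*(j - 5)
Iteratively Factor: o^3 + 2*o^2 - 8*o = (o - 2)*(o^2 + 4*o) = (o - 2)*(o + 4)*(o)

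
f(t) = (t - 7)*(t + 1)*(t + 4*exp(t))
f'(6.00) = -1584.72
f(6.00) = -11338.01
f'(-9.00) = 344.05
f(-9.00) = -1151.94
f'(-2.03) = 29.32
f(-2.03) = -13.99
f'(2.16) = -607.67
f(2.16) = -563.52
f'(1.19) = -231.93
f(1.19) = -182.44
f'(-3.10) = 60.65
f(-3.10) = -61.93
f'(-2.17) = 33.34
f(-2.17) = -18.38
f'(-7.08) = 228.56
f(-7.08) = -605.81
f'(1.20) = -234.35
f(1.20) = -184.77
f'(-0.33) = -35.99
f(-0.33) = -12.50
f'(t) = (t - 7)*(t + 1)*(4*exp(t) + 1) + (t - 7)*(t + 4*exp(t)) + (t + 1)*(t + 4*exp(t)) = 4*t^2*exp(t) + 3*t^2 - 16*t*exp(t) - 12*t - 52*exp(t) - 7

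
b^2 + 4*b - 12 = (b - 2)*(b + 6)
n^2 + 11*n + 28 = (n + 4)*(n + 7)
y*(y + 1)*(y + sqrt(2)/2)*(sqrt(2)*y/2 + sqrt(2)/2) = sqrt(2)*y^4/2 + y^3/2 + sqrt(2)*y^3 + sqrt(2)*y^2/2 + y^2 + y/2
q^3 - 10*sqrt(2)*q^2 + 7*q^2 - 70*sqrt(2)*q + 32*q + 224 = (q + 7)*(q - 8*sqrt(2))*(q - 2*sqrt(2))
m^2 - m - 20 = (m - 5)*(m + 4)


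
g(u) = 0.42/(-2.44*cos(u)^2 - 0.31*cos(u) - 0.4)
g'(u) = 0.42*(-4.88*sin(u)*cos(u) - 0.31*sin(u))/(-2.44*cos(u)^2 - 0.31*cos(u) - 0.4)^2 = -(2.0496*cos(u) + 0.1302)*sin(u)/(2.44*cos(u)^2 + 0.31*cos(u) + 0.4)^2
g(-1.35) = -0.72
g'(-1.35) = 1.65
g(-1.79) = -0.94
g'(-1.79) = -1.53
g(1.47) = -0.92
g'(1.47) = -1.61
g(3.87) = -0.27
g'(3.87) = -0.40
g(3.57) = -0.20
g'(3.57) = -0.16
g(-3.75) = -0.23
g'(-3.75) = 0.28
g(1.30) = -0.64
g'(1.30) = -1.51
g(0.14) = -0.14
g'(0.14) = -0.03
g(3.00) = -0.17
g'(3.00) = 0.04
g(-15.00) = -0.27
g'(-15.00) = -0.38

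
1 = 1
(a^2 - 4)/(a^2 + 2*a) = (a - 2)/a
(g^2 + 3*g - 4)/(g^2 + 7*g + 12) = (g - 1)/(g + 3)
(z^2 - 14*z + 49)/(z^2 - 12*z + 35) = (z - 7)/(z - 5)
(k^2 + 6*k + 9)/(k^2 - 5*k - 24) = (k + 3)/(k - 8)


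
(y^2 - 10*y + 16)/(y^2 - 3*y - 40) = (y - 2)/(y + 5)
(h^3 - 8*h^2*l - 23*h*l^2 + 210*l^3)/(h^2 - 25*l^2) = (h^2 - 13*h*l + 42*l^2)/(h - 5*l)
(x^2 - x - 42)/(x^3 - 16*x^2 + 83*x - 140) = (x + 6)/(x^2 - 9*x + 20)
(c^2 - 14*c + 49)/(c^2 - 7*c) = (c - 7)/c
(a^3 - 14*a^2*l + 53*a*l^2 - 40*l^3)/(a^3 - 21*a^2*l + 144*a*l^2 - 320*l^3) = (a - l)/(a - 8*l)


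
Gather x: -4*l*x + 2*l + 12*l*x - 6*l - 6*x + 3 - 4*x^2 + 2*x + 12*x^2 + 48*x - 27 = -4*l + 8*x^2 + x*(8*l + 44) - 24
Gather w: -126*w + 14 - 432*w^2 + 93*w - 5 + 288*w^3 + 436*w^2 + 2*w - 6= 288*w^3 + 4*w^2 - 31*w + 3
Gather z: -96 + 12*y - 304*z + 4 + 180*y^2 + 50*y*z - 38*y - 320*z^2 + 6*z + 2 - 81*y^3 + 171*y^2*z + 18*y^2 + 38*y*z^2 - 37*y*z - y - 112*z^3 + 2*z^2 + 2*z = -81*y^3 + 198*y^2 - 27*y - 112*z^3 + z^2*(38*y - 318) + z*(171*y^2 + 13*y - 296) - 90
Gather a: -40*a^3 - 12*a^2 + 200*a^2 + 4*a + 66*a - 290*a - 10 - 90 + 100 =-40*a^3 + 188*a^2 - 220*a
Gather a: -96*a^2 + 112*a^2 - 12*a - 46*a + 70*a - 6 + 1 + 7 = 16*a^2 + 12*a + 2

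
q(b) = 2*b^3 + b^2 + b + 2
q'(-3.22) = 56.77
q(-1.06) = -0.32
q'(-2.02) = 21.44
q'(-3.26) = 58.25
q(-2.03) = -12.64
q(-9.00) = -1384.00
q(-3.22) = -57.62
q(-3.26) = -59.92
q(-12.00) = -3322.00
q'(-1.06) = 5.62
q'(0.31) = 2.20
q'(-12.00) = 841.00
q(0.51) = 3.04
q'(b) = 6*b^2 + 2*b + 1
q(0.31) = 2.47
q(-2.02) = -12.42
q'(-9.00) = 469.00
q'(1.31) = 13.92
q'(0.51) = 3.58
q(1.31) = 9.52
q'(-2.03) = 21.67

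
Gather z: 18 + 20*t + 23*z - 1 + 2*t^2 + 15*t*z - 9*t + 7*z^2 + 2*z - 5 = 2*t^2 + 11*t + 7*z^2 + z*(15*t + 25) + 12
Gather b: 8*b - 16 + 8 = 8*b - 8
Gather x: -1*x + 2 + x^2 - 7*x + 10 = x^2 - 8*x + 12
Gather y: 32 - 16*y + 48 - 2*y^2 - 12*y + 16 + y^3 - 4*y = y^3 - 2*y^2 - 32*y + 96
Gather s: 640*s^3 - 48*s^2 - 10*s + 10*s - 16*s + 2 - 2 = 640*s^3 - 48*s^2 - 16*s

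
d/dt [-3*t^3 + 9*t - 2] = 9 - 9*t^2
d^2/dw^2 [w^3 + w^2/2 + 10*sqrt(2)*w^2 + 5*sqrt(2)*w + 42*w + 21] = 6*w + 1 + 20*sqrt(2)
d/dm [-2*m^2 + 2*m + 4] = 2 - 4*m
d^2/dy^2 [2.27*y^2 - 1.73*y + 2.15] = 4.54000000000000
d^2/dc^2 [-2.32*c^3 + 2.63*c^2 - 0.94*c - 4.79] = 5.26 - 13.92*c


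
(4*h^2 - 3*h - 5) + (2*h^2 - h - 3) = 6*h^2 - 4*h - 8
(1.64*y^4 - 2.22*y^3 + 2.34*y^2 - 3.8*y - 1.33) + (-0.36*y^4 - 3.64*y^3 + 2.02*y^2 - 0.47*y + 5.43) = 1.28*y^4 - 5.86*y^3 + 4.36*y^2 - 4.27*y + 4.1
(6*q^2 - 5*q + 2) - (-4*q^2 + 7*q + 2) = 10*q^2 - 12*q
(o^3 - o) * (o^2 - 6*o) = o^5 - 6*o^4 - o^3 + 6*o^2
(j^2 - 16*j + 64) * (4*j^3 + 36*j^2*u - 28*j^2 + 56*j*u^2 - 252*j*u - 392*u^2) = 4*j^5 + 36*j^4*u - 92*j^4 + 56*j^3*u^2 - 828*j^3*u + 704*j^3 - 1288*j^2*u^2 + 6336*j^2*u - 1792*j^2 + 9856*j*u^2 - 16128*j*u - 25088*u^2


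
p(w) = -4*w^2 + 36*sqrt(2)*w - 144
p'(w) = -8*w + 36*sqrt(2)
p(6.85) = 17.06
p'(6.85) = -3.89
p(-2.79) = -317.18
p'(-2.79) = 73.23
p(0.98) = -97.95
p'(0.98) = 43.07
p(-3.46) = -368.04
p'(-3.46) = 78.59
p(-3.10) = -340.27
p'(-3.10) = 75.71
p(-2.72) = -312.07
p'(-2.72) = 72.67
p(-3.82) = -396.85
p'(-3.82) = 81.47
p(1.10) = -92.84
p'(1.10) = 42.11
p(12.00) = -109.06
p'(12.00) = -45.09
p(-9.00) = -926.21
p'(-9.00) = 122.91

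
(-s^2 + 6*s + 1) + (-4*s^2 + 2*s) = -5*s^2 + 8*s + 1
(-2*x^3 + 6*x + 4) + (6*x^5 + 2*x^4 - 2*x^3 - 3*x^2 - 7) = 6*x^5 + 2*x^4 - 4*x^3 - 3*x^2 + 6*x - 3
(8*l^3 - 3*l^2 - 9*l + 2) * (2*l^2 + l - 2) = 16*l^5 + 2*l^4 - 37*l^3 + l^2 + 20*l - 4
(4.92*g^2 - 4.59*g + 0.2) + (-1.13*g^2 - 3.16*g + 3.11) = 3.79*g^2 - 7.75*g + 3.31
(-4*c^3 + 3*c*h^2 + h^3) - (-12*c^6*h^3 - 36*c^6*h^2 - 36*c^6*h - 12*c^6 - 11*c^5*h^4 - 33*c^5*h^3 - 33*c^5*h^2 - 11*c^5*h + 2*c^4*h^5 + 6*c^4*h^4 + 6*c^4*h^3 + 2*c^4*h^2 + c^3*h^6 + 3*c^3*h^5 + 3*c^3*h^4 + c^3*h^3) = 12*c^6*h^3 + 36*c^6*h^2 + 36*c^6*h + 12*c^6 + 11*c^5*h^4 + 33*c^5*h^3 + 33*c^5*h^2 + 11*c^5*h - 2*c^4*h^5 - 6*c^4*h^4 - 6*c^4*h^3 - 2*c^4*h^2 - c^3*h^6 - 3*c^3*h^5 - 3*c^3*h^4 - c^3*h^3 - 4*c^3 + 3*c*h^2 + h^3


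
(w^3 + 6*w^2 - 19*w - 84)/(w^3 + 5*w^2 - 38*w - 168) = (w^2 - w - 12)/(w^2 - 2*w - 24)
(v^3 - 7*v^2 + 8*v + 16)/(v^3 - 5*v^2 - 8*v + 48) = (v + 1)/(v + 3)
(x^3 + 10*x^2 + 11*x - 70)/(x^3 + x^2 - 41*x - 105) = (x^2 + 5*x - 14)/(x^2 - 4*x - 21)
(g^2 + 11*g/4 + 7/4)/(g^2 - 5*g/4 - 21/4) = (g + 1)/(g - 3)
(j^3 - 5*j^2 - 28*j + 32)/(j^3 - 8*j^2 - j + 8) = (j + 4)/(j + 1)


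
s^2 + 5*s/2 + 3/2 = (s + 1)*(s + 3/2)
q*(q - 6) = q^2 - 6*q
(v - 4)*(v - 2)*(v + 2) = v^3 - 4*v^2 - 4*v + 16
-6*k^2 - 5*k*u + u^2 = (-6*k + u)*(k + u)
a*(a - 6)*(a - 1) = a^3 - 7*a^2 + 6*a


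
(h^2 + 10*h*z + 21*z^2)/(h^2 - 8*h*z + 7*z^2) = (h^2 + 10*h*z + 21*z^2)/(h^2 - 8*h*z + 7*z^2)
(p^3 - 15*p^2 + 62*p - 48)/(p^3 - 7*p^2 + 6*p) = (p - 8)/p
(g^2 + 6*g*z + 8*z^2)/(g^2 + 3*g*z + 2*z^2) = (g + 4*z)/(g + z)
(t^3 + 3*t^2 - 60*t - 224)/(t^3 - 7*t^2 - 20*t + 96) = (t + 7)/(t - 3)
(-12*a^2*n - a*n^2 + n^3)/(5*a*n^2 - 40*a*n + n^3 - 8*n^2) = (-12*a^2 - a*n + n^2)/(5*a*n - 40*a + n^2 - 8*n)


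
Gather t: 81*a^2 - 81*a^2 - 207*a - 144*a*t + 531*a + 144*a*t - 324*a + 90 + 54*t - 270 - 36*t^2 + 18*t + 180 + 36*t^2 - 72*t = 0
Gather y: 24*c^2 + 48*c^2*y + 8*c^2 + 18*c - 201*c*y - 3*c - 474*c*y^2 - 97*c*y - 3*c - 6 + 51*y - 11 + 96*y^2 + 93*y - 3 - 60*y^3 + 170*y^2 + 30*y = 32*c^2 + 12*c - 60*y^3 + y^2*(266 - 474*c) + y*(48*c^2 - 298*c + 174) - 20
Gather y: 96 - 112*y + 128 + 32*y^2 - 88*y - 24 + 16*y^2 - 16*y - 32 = 48*y^2 - 216*y + 168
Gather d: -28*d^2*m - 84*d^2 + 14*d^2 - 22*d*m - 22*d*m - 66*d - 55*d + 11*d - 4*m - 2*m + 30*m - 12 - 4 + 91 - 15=d^2*(-28*m - 70) + d*(-44*m - 110) + 24*m + 60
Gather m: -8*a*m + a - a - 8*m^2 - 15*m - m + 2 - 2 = -8*m^2 + m*(-8*a - 16)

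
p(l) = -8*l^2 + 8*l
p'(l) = 8 - 16*l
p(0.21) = 1.33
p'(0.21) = 4.64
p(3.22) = -57.19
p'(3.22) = -43.52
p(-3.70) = -139.12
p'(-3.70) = 67.20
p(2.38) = -26.28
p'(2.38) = -30.08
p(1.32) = -3.38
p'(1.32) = -13.12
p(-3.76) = -143.18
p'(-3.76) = 68.16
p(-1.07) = -17.72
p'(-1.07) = 25.12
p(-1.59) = -32.94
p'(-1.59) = 33.44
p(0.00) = 0.00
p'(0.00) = 8.00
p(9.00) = -576.00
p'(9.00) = -136.00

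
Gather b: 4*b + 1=4*b + 1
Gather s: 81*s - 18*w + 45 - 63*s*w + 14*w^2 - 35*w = s*(81 - 63*w) + 14*w^2 - 53*w + 45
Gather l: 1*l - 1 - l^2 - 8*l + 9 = -l^2 - 7*l + 8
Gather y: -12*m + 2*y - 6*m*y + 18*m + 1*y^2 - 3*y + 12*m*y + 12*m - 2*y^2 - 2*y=18*m - y^2 + y*(6*m - 3)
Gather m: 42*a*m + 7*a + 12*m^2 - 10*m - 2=7*a + 12*m^2 + m*(42*a - 10) - 2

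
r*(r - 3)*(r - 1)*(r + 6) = r^4 + 2*r^3 - 21*r^2 + 18*r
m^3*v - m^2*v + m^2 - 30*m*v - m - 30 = (m - 6)*(m + 5)*(m*v + 1)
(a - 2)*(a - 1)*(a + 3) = a^3 - 7*a + 6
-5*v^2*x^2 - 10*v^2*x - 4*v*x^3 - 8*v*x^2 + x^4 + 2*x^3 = x*(-5*v + x)*(v + x)*(x + 2)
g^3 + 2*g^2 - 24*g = g*(g - 4)*(g + 6)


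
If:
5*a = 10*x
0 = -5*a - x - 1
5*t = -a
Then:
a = -2/11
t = 2/55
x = -1/11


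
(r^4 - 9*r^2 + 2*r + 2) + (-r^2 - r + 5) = r^4 - 10*r^2 + r + 7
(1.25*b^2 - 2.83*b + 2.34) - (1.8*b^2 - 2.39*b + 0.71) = -0.55*b^2 - 0.44*b + 1.63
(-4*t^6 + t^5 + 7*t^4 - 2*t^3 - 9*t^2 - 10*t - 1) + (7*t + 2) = -4*t^6 + t^5 + 7*t^4 - 2*t^3 - 9*t^2 - 3*t + 1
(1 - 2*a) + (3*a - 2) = a - 1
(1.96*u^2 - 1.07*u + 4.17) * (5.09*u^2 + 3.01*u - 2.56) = 9.9764*u^4 + 0.4533*u^3 + 12.987*u^2 + 15.2909*u - 10.6752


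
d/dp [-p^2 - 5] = -2*p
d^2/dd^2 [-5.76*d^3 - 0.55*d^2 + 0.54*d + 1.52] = -34.56*d - 1.1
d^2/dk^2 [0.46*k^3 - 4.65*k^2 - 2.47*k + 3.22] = 2.76*k - 9.3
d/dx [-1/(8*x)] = 1/(8*x^2)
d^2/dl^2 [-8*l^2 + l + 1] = -16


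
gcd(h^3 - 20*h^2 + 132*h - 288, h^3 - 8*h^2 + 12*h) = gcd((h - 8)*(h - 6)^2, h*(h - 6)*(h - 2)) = h - 6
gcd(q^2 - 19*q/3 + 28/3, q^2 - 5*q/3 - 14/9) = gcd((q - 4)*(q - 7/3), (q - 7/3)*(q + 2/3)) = q - 7/3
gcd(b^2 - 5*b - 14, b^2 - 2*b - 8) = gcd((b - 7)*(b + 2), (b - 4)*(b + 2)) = b + 2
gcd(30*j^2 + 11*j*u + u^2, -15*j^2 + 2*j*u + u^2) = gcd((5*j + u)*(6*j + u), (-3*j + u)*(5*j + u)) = 5*j + u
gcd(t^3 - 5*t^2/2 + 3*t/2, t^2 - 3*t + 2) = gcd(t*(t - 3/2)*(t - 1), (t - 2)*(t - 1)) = t - 1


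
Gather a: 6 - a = 6 - a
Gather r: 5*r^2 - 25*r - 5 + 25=5*r^2 - 25*r + 20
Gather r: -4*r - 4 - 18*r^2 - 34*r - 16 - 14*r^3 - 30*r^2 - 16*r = -14*r^3 - 48*r^2 - 54*r - 20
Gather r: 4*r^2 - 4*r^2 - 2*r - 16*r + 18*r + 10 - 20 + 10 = 0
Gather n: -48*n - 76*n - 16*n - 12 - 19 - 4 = -140*n - 35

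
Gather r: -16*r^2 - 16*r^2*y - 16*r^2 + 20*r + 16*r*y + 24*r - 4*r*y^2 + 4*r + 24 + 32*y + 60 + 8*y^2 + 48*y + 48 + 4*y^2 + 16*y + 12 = r^2*(-16*y - 32) + r*(-4*y^2 + 16*y + 48) + 12*y^2 + 96*y + 144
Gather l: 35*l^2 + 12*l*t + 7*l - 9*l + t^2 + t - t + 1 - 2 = 35*l^2 + l*(12*t - 2) + t^2 - 1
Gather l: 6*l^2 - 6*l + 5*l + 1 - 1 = 6*l^2 - l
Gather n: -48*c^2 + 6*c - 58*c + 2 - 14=-48*c^2 - 52*c - 12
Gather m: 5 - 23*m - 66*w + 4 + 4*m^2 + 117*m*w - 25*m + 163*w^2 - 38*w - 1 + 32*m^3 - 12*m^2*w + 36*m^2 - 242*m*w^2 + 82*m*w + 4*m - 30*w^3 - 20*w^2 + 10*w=32*m^3 + m^2*(40 - 12*w) + m*(-242*w^2 + 199*w - 44) - 30*w^3 + 143*w^2 - 94*w + 8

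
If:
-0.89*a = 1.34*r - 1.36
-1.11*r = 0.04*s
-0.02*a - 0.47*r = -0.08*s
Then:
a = 1.55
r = -0.01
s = 0.32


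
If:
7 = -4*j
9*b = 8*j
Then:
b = -14/9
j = -7/4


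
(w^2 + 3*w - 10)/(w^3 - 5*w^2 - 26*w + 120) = (w - 2)/(w^2 - 10*w + 24)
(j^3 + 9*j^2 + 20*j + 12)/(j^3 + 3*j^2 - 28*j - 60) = (j + 1)/(j - 5)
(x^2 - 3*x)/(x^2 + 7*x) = (x - 3)/(x + 7)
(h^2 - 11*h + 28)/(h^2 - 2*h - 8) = (h - 7)/(h + 2)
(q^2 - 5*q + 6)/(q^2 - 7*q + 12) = (q - 2)/(q - 4)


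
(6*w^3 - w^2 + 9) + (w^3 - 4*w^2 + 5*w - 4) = 7*w^3 - 5*w^2 + 5*w + 5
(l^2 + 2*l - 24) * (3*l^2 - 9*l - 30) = 3*l^4 - 3*l^3 - 120*l^2 + 156*l + 720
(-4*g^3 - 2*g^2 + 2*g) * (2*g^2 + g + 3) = -8*g^5 - 8*g^4 - 10*g^3 - 4*g^2 + 6*g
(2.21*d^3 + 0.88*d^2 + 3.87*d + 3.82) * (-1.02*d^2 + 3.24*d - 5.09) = -2.2542*d^5 + 6.2628*d^4 - 12.3451*d^3 + 4.1632*d^2 - 7.3215*d - 19.4438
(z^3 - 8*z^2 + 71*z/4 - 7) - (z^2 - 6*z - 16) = z^3 - 9*z^2 + 95*z/4 + 9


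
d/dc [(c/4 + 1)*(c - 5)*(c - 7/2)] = 3*c^2/4 - 9*c/4 - 33/8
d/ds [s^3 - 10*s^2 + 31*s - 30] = 3*s^2 - 20*s + 31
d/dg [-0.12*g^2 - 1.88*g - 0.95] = -0.24*g - 1.88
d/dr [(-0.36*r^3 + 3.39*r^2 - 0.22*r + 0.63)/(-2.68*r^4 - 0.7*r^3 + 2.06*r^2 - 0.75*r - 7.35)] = (-0.964799999999999*r^6 + 18.1704*r^5 - 0.137400000000001*r^4 + 6.9856*r^3 + 7.1717*r^2 - 52.4286*r + 2.0895)/(7.1824*r^8 + 3.752*r^7 - 10.5516*r^6 + 1.136*r^5 + 44.6896*r^4 + 7.2*r^3 - 29.7195*r^2 + 11.025*r + 54.0225)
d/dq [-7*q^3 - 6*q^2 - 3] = 3*q*(-7*q - 4)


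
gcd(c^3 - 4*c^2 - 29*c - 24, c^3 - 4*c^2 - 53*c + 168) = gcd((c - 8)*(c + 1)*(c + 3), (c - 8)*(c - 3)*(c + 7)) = c - 8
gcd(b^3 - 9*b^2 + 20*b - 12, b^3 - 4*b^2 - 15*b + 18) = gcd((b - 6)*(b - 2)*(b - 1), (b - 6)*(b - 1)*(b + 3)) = b^2 - 7*b + 6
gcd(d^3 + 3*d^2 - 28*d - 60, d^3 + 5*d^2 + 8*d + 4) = d + 2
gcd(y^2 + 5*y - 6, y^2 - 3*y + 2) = y - 1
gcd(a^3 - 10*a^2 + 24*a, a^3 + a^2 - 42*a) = a^2 - 6*a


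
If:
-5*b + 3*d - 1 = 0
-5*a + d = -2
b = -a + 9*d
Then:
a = 83/205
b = -38/205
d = 1/41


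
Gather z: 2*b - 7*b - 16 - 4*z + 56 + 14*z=-5*b + 10*z + 40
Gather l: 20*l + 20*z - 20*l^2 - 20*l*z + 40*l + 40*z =-20*l^2 + l*(60 - 20*z) + 60*z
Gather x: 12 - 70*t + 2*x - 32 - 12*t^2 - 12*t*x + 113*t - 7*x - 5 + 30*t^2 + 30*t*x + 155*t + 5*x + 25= 18*t^2 + 18*t*x + 198*t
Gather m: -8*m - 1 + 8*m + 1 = 0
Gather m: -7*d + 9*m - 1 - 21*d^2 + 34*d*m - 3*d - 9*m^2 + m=-21*d^2 - 10*d - 9*m^2 + m*(34*d + 10) - 1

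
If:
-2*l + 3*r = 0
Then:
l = 3*r/2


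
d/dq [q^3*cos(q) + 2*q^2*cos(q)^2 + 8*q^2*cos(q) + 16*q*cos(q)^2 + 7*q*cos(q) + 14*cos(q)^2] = -q^3*sin(q) - 8*q^2*sin(q) - 2*q^2*sin(2*q) + 3*q^2*cos(q) - 7*q*sin(q) - 16*q*sin(2*q) + 4*q*cos(q)^2 + 16*q*cos(q) - 14*sin(2*q) + 16*cos(q)^2 + 7*cos(q)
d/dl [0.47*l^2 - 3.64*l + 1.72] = 0.94*l - 3.64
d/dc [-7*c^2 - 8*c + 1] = -14*c - 8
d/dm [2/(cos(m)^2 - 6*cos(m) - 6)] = 4*(cos(m) - 3)*sin(m)/(sin(m)^2 + 6*cos(m) + 5)^2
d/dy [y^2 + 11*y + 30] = 2*y + 11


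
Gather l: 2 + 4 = 6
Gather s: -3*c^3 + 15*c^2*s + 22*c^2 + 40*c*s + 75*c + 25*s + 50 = -3*c^3 + 22*c^2 + 75*c + s*(15*c^2 + 40*c + 25) + 50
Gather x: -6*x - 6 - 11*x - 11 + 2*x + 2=-15*x - 15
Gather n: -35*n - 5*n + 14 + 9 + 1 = 24 - 40*n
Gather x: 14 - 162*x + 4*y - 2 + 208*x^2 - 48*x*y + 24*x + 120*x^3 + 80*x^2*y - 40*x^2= 120*x^3 + x^2*(80*y + 168) + x*(-48*y - 138) + 4*y + 12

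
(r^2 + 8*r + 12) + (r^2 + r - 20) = 2*r^2 + 9*r - 8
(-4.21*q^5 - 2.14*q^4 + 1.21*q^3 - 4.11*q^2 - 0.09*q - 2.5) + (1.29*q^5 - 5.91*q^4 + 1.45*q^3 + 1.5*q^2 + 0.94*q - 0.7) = -2.92*q^5 - 8.05*q^4 + 2.66*q^3 - 2.61*q^2 + 0.85*q - 3.2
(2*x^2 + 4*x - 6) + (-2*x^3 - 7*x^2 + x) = -2*x^3 - 5*x^2 + 5*x - 6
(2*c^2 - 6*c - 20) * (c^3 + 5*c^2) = 2*c^5 + 4*c^4 - 50*c^3 - 100*c^2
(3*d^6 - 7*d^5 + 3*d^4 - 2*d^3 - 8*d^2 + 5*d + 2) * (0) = 0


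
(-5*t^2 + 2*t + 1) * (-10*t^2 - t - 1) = 50*t^4 - 15*t^3 - 7*t^2 - 3*t - 1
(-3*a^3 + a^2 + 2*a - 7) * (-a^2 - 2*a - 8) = 3*a^5 + 5*a^4 + 20*a^3 - 5*a^2 - 2*a + 56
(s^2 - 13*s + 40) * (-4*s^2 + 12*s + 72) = -4*s^4 + 64*s^3 - 244*s^2 - 456*s + 2880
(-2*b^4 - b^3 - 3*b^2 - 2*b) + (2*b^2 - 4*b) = -2*b^4 - b^3 - b^2 - 6*b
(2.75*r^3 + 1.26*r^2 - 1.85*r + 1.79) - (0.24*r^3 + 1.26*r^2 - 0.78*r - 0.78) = 2.51*r^3 - 1.07*r + 2.57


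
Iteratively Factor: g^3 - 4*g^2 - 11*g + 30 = (g + 3)*(g^2 - 7*g + 10) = (g - 5)*(g + 3)*(g - 2)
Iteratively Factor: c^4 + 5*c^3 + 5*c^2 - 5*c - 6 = (c + 3)*(c^3 + 2*c^2 - c - 2) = (c - 1)*(c + 3)*(c^2 + 3*c + 2) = (c - 1)*(c + 2)*(c + 3)*(c + 1)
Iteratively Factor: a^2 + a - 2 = (a + 2)*(a - 1)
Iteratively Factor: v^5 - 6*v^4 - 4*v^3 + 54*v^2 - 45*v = (v - 3)*(v^4 - 3*v^3 - 13*v^2 + 15*v) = (v - 3)*(v - 1)*(v^3 - 2*v^2 - 15*v) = (v - 3)*(v - 1)*(v + 3)*(v^2 - 5*v) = (v - 5)*(v - 3)*(v - 1)*(v + 3)*(v)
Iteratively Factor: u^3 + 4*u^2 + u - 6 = (u + 3)*(u^2 + u - 2) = (u - 1)*(u + 3)*(u + 2)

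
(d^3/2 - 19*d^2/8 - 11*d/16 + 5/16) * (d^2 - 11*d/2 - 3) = d^5/2 - 41*d^4/8 + 87*d^3/8 + 359*d^2/32 + 11*d/32 - 15/16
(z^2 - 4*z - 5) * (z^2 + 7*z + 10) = z^4 + 3*z^3 - 23*z^2 - 75*z - 50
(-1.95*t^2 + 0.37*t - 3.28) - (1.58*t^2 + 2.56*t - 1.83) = -3.53*t^2 - 2.19*t - 1.45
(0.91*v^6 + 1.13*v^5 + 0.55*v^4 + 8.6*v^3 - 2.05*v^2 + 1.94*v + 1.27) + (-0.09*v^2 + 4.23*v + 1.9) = 0.91*v^6 + 1.13*v^5 + 0.55*v^4 + 8.6*v^3 - 2.14*v^2 + 6.17*v + 3.17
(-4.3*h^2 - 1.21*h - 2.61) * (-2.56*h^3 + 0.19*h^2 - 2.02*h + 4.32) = 11.008*h^5 + 2.2806*h^4 + 15.1377*h^3 - 16.6277*h^2 + 0.0449999999999999*h - 11.2752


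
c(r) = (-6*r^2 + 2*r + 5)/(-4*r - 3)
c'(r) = (2 - 12*r)/(-4*r - 3) + 4*(-6*r^2 + 2*r + 5)/(-4*r - 3)^2 = 2*(12*r^2 + 18*r + 7)/(16*r^2 + 24*r + 9)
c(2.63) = 2.31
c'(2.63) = 1.50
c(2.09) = 1.50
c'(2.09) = 1.50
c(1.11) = 0.02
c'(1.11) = 1.51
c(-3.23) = -6.46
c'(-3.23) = 1.51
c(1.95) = 1.29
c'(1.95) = 1.50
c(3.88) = 4.19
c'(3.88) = 1.50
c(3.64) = 3.83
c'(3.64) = 1.50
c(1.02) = -0.11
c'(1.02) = 1.51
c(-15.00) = -24.12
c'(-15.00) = 1.50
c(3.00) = 2.87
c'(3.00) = 1.50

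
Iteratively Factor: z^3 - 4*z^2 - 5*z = (z)*(z^2 - 4*z - 5) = z*(z + 1)*(z - 5)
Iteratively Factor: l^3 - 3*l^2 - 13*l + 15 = (l + 3)*(l^2 - 6*l + 5) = (l - 5)*(l + 3)*(l - 1)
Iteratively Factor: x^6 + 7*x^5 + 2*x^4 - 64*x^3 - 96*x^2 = (x + 2)*(x^5 + 5*x^4 - 8*x^3 - 48*x^2) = (x + 2)*(x + 4)*(x^4 + x^3 - 12*x^2) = x*(x + 2)*(x + 4)*(x^3 + x^2 - 12*x) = x^2*(x + 2)*(x + 4)*(x^2 + x - 12) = x^2*(x + 2)*(x + 4)^2*(x - 3)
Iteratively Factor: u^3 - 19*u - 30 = (u + 3)*(u^2 - 3*u - 10) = (u + 2)*(u + 3)*(u - 5)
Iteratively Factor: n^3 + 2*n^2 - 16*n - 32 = (n + 2)*(n^2 - 16) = (n - 4)*(n + 2)*(n + 4)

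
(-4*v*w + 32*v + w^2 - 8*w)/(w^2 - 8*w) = (-4*v + w)/w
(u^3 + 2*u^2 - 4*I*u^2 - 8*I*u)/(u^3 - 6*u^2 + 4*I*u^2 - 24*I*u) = (u^2 + u*(2 - 4*I) - 8*I)/(u^2 + u*(-6 + 4*I) - 24*I)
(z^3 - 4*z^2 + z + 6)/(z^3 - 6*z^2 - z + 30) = (z^2 - z - 2)/(z^2 - 3*z - 10)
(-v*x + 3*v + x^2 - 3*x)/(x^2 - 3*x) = (-v + x)/x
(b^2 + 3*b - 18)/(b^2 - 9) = (b + 6)/(b + 3)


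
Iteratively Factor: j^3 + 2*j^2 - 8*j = (j + 4)*(j^2 - 2*j) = (j - 2)*(j + 4)*(j)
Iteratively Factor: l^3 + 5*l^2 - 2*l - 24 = (l - 2)*(l^2 + 7*l + 12) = (l - 2)*(l + 3)*(l + 4)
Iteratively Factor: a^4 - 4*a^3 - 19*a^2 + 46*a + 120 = (a + 2)*(a^3 - 6*a^2 - 7*a + 60) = (a - 4)*(a + 2)*(a^2 - 2*a - 15) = (a - 5)*(a - 4)*(a + 2)*(a + 3)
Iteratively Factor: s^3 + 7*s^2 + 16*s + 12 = (s + 2)*(s^2 + 5*s + 6) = (s + 2)^2*(s + 3)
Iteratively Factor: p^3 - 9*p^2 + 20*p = (p)*(p^2 - 9*p + 20) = p*(p - 5)*(p - 4)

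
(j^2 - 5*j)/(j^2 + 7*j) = (j - 5)/(j + 7)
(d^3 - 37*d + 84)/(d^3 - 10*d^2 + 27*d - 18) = (d^2 + 3*d - 28)/(d^2 - 7*d + 6)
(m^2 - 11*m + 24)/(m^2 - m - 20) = (-m^2 + 11*m - 24)/(-m^2 + m + 20)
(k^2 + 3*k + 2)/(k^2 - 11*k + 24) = (k^2 + 3*k + 2)/(k^2 - 11*k + 24)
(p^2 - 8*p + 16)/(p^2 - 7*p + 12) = (p - 4)/(p - 3)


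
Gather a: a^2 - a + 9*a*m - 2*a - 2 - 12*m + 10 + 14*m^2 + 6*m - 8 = a^2 + a*(9*m - 3) + 14*m^2 - 6*m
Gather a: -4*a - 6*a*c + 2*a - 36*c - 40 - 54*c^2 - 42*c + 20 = a*(-6*c - 2) - 54*c^2 - 78*c - 20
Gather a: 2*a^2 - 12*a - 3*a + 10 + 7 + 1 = 2*a^2 - 15*a + 18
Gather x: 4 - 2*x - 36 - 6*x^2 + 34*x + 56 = -6*x^2 + 32*x + 24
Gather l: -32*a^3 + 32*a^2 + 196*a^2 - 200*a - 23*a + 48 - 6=-32*a^3 + 228*a^2 - 223*a + 42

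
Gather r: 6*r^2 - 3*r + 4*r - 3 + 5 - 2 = 6*r^2 + r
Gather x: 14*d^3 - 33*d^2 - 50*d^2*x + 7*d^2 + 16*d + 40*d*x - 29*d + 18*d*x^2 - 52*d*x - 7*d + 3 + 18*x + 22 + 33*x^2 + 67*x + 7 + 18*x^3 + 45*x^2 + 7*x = 14*d^3 - 26*d^2 - 20*d + 18*x^3 + x^2*(18*d + 78) + x*(-50*d^2 - 12*d + 92) + 32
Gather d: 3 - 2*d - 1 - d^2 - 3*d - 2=-d^2 - 5*d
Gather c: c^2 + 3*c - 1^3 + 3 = c^2 + 3*c + 2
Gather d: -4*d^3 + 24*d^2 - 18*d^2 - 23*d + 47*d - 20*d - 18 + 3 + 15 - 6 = -4*d^3 + 6*d^2 + 4*d - 6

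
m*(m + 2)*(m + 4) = m^3 + 6*m^2 + 8*m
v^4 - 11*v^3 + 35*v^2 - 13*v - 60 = (v - 5)*(v - 4)*(v - 3)*(v + 1)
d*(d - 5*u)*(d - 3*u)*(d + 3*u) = d^4 - 5*d^3*u - 9*d^2*u^2 + 45*d*u^3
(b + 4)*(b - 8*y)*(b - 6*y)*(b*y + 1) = b^4*y - 14*b^3*y^2 + 4*b^3*y + b^3 + 48*b^2*y^3 - 56*b^2*y^2 - 14*b^2*y + 4*b^2 + 192*b*y^3 + 48*b*y^2 - 56*b*y + 192*y^2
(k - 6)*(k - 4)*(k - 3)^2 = k^4 - 16*k^3 + 93*k^2 - 234*k + 216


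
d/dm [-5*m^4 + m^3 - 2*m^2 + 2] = m*(-20*m^2 + 3*m - 4)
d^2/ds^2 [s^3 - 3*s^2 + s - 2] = 6*s - 6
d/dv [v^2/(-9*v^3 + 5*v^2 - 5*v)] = (9*v^2 - 5)/(9*v^2 - 5*v + 5)^2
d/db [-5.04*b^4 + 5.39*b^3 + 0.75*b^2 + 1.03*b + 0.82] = -20.16*b^3 + 16.17*b^2 + 1.5*b + 1.03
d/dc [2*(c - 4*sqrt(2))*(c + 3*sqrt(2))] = 4*c - 2*sqrt(2)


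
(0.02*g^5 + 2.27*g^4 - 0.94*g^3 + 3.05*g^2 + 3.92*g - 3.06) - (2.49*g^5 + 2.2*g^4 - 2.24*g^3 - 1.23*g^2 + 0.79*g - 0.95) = -2.47*g^5 + 0.0699999999999998*g^4 + 1.3*g^3 + 4.28*g^2 + 3.13*g - 2.11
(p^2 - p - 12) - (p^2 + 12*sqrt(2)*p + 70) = -12*sqrt(2)*p - p - 82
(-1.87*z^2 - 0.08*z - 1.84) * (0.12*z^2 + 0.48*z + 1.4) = -0.2244*z^4 - 0.9072*z^3 - 2.8772*z^2 - 0.9952*z - 2.576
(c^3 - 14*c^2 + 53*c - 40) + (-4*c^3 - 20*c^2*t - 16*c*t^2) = -3*c^3 - 20*c^2*t - 14*c^2 - 16*c*t^2 + 53*c - 40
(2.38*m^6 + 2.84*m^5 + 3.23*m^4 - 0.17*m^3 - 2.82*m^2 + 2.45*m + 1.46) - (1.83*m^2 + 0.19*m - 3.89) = 2.38*m^6 + 2.84*m^5 + 3.23*m^4 - 0.17*m^3 - 4.65*m^2 + 2.26*m + 5.35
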